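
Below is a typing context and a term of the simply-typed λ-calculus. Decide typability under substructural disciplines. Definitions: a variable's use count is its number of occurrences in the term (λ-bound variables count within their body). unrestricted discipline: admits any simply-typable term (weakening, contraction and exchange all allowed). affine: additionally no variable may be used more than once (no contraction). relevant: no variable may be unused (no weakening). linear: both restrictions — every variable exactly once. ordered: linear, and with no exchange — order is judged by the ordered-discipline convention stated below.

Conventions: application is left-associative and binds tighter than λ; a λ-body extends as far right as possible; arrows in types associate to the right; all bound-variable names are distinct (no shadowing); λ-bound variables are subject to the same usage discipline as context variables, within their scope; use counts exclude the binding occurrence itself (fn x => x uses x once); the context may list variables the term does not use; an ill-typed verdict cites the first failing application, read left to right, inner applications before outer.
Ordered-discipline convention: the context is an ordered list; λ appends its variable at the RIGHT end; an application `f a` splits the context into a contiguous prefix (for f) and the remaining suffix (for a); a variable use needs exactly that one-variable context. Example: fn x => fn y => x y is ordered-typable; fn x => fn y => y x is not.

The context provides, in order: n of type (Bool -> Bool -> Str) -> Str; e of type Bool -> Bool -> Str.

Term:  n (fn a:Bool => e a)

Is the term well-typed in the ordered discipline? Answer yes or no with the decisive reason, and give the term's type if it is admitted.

yes — n, e, a once each; derivable with no W/C/E; term : Str
counts: n=1; e=1; a (λ-bound)=1
use order (left to right): n, e, a
typing: well-typed — term : Str
all disciplines: ordered ✓, linear ✓, affine ✓, relevant ✓, unrestricted ✓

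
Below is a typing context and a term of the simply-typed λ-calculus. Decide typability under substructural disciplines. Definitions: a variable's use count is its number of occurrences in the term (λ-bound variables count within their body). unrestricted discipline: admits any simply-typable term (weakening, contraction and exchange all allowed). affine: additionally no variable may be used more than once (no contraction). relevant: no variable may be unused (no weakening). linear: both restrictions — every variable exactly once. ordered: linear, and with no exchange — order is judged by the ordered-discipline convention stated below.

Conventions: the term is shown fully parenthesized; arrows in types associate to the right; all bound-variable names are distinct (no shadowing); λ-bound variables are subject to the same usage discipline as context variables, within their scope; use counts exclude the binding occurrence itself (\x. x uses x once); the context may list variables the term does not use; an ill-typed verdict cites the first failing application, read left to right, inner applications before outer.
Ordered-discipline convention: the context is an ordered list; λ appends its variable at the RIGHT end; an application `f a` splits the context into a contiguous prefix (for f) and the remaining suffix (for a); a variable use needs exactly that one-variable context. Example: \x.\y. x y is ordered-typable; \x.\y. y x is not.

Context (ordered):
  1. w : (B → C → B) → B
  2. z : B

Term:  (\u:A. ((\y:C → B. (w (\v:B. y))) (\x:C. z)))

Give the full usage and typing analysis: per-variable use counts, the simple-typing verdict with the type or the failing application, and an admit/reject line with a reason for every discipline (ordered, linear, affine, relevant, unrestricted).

use counts: w ×1, z ×1, u (bound) ×0, y (bound) ×1, v (bound) ×0, x (bound) ×0
order of uses: w, y, z
typing: the term checks, with type A → B
ordered: ✗ — needs weakening: u, v, x unused
linear: ✗ — needs weakening: u, v, x unused
affine: ✓ — none of w, z, u, y, v, x used more than once
relevant: ✗ — needs weakening: u, v, x unused
unrestricted: ✓ — typability at A → B is all that's needed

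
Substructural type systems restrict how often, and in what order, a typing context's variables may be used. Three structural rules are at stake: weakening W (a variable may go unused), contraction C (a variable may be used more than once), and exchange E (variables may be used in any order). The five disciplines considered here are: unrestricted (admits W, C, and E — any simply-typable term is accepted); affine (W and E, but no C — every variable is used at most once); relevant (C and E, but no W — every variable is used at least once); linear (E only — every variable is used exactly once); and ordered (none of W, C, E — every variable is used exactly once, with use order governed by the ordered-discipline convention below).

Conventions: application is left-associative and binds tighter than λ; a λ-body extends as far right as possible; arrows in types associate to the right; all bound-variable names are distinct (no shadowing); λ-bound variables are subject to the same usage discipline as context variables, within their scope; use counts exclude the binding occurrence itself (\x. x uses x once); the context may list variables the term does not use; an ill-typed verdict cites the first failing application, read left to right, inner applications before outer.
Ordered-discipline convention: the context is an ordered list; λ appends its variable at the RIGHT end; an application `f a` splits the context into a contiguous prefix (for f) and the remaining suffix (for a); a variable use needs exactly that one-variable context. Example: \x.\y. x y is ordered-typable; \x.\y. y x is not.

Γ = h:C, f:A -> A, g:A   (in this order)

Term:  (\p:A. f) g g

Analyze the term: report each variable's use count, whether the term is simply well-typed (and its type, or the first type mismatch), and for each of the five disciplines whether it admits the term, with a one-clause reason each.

use counts: h ×0, f ×1, g ×2, p (λ-bound) ×0
use order (left to right): f, g, g
typing: the term checks, with type A
ordered: ✗ — uses contraction: g ×2; needs weakening: h, p unused
linear: ✗ — uses contraction: g ×2; needs weakening: h, p unused
affine: ✗ — uses contraction: g ×2
relevant: ✗ — needs weakening: h, p unused
unrestricted: ✓ — well-typed at A; no restrictions here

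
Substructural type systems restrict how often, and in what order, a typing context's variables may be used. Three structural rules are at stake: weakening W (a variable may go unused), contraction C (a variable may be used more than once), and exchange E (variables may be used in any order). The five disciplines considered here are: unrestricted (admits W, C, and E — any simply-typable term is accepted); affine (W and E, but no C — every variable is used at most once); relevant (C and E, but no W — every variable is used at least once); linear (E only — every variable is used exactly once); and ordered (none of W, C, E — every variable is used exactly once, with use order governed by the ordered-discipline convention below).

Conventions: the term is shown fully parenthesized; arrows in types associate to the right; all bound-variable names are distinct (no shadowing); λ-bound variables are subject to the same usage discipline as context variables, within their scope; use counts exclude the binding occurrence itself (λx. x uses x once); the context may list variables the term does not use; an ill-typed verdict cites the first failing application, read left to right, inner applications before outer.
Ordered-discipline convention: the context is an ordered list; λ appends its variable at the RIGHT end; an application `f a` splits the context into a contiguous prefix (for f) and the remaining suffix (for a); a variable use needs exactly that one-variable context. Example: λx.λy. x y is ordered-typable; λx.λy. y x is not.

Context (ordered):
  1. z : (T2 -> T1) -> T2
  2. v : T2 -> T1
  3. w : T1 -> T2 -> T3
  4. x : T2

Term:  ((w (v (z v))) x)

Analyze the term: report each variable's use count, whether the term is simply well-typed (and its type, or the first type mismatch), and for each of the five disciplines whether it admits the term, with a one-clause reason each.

usage: z ×1, v ×2, w ×1, x ×1
order of uses: w, v, z, v, x
typing: well-typed — term : T3
ordered: ✗, v ×2 used more than once (contraction)
linear: ✗, v ×2 used more than once (contraction)
affine: ✗, v ×2 used more than once (contraction)
relevant: ✓, at least one use each (z, v, w, x)
unrestricted: ✓, type-checks (T3) and nothing is barred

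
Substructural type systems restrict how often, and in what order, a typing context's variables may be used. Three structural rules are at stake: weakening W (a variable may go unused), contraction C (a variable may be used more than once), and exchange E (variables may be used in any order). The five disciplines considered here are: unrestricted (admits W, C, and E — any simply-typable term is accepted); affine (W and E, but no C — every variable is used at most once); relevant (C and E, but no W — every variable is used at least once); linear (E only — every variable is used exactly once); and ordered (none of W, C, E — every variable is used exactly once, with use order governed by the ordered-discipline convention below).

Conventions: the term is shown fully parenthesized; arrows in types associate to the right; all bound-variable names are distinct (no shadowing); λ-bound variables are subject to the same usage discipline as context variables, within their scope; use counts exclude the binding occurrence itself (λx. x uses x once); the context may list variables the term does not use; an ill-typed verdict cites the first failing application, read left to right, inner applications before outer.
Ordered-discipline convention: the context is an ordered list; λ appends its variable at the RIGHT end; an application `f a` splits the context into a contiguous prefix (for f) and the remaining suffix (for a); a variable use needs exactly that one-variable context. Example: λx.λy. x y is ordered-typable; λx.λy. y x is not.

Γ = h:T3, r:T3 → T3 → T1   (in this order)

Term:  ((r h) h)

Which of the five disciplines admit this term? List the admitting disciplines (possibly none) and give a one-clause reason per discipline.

accepted by: relevant, unrestricted
counts: h: 2, r: 1
left-to-right use order: r, h, h
typing: well-typed — term : T1
ordered ✗ (repeated use of h ×2)
linear ✗ (repeated use of h ×2)
affine ✗ (repeated use of h ×2)
relevant ✓ (none of h, r goes unused)
unrestricted ✓ (well-typed at T1; no restrictions here)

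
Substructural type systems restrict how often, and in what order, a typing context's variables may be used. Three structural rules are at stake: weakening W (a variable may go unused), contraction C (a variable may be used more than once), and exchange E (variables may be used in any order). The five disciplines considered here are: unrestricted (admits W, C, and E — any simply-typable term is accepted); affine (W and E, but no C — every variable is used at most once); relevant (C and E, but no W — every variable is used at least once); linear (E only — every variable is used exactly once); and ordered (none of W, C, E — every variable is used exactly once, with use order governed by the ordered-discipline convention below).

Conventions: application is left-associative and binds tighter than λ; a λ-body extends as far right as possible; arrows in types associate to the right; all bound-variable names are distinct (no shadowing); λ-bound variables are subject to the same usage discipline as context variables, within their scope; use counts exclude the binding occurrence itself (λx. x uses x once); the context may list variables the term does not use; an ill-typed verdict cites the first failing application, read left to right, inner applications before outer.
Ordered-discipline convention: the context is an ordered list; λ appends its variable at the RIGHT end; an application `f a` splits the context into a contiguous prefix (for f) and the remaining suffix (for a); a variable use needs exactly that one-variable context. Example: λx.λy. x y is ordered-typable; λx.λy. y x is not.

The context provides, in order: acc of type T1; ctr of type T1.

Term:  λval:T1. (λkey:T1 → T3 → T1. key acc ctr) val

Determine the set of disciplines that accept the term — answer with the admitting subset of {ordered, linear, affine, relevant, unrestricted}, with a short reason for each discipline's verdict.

admitting disciplines: none
counts: acc: 1×, ctr: 1×, val [bound]: 1×, key [bound]: 1×
order of uses: key, acc, ctr, val
typing: ill-typed: an argument T1 mismatches the expected T3
ordered: ✗ — fails simple typing
linear: ✗ — a type mismatch blocks all five
affine: ✗ — the type mismatch rejects it
relevant: ✗ — not simply typable
unrestricted: ✗ — fails simple typing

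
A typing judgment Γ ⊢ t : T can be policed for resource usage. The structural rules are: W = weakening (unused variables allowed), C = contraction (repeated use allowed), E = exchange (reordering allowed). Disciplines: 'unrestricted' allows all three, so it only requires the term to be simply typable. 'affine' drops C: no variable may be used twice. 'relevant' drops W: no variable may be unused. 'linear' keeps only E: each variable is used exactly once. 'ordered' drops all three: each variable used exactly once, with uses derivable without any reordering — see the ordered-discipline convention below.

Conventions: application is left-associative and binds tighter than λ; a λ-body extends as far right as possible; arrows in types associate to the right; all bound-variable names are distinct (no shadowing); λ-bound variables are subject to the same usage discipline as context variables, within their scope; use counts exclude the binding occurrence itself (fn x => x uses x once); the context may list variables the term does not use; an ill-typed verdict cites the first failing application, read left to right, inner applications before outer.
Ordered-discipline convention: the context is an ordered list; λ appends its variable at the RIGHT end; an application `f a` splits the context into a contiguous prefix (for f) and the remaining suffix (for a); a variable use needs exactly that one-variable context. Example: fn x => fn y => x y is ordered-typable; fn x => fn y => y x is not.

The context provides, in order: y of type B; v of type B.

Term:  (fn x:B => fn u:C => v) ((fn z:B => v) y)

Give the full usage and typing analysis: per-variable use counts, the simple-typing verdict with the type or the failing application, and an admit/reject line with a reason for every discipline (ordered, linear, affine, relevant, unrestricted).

usage: y=1, v=2, x [bound]=0, u [bound]=0, z [bound]=0
order of uses: v, v, y
typing: well-typed at C → B
ordered ✗ (needs contraction — v ×2; unused: x, u, z — weakening required)
linear ✗ (needs contraction — v ×2; unused: x, u, z — weakening required)
affine ✗ (needs contraction — v ×2)
relevant ✗ (unused: x, u, z — weakening required)
unrestricted ✓ (typability at C → B is all that's needed)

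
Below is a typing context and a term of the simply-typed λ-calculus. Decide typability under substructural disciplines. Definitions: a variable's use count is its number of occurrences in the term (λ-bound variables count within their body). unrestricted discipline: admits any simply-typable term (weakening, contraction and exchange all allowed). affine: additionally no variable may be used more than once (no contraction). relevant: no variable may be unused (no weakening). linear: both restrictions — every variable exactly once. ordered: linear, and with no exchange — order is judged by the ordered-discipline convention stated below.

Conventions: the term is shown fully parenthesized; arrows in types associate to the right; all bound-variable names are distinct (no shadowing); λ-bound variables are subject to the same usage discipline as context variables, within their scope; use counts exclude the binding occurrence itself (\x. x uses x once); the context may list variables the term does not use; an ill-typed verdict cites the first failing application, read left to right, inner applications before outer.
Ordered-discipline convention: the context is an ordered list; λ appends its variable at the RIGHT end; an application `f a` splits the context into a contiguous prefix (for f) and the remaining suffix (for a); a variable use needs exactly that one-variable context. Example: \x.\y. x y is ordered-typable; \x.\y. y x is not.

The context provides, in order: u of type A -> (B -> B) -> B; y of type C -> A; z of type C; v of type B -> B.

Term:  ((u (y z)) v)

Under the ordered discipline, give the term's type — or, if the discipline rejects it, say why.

term : B
use counts: u: 1; y: 1; z: 1; v: 1
uses in reading order: u, y, z, v
typing: well-typed at B
across the five disciplines: ordered ✓ | linear ✓ | affine ✓ | relevant ✓ | unrestricted ✓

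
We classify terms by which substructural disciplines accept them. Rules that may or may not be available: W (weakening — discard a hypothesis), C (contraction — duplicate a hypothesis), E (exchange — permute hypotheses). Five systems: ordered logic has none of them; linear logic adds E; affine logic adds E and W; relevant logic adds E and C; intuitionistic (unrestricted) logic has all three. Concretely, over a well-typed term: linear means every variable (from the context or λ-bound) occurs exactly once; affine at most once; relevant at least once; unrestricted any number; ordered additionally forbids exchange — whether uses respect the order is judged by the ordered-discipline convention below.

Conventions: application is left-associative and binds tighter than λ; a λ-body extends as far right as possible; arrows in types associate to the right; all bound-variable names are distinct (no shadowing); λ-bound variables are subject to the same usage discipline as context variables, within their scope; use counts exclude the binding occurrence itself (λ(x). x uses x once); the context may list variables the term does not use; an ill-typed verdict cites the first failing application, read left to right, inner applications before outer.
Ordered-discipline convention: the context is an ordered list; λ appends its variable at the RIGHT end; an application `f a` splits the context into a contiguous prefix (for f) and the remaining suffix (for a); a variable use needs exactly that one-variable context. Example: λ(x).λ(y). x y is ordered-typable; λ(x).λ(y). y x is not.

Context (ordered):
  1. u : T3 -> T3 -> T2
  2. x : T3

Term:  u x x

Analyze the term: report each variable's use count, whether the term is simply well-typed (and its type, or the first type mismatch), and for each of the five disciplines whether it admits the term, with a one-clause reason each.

counts: u: 1, x: 2
uses in reading order: u, x, x
typing: well-typed — term : T2
ordered: ✗ — repeated use of x ×2
linear: ✗ — repeated use of x ×2
affine: ✗ — repeated use of x ×2
relevant: ✓ — none of u, x goes unused
unrestricted: ✓ — typability at T2 is all that's needed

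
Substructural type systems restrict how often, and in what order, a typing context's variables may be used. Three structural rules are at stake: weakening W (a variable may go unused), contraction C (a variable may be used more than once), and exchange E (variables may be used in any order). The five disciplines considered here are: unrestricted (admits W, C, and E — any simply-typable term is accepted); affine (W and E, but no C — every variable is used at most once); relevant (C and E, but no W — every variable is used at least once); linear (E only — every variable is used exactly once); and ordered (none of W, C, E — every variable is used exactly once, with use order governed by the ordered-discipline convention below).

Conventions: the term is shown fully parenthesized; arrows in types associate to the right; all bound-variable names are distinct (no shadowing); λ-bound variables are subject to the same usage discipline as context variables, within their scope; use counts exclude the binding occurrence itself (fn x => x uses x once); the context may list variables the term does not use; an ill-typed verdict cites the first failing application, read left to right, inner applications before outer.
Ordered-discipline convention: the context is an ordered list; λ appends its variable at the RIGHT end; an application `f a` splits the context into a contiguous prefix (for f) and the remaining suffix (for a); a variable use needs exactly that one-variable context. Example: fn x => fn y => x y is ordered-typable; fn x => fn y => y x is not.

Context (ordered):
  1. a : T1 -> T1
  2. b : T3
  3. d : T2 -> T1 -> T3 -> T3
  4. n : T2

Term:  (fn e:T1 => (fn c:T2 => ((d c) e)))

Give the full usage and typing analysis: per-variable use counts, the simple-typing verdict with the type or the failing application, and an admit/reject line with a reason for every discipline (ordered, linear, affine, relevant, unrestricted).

use counts: a ×0; b ×0; d ×1; n ×0; e (bound) ×1; c (bound) ×1
use order (left to right): d, c, e
typing: well-typed — term : T1 -> T2 -> T3 -> T3
ordered: ✗ — a, b, n never used (weakening)
linear: ✗ — a, b, n never used (weakening)
affine: ✓ — a, b, d, n, e, c: no repeats, contraction unneeded
relevant: ✗ — a, b, n never used (weakening)
unrestricted: ✓ — typability at T1 -> T2 -> T3 -> T3 is all that's needed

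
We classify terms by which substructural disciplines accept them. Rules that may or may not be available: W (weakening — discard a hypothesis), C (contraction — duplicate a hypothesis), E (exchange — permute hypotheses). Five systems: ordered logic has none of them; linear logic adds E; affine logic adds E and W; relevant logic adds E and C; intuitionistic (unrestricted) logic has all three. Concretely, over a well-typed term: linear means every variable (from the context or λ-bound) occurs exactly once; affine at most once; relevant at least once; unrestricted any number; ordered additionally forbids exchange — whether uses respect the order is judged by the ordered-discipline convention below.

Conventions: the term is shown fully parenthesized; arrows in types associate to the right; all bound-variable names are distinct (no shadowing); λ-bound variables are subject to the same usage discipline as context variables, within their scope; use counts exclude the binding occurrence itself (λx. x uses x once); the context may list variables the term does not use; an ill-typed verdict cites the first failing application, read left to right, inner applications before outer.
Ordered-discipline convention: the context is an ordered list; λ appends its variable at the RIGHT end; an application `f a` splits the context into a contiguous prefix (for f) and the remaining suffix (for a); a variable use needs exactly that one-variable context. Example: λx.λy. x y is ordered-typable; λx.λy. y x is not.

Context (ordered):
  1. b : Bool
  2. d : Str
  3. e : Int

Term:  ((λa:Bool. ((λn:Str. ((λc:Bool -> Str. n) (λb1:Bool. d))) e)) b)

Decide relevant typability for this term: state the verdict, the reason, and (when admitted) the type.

no — the type mismatch rejects it
use counts: b: 1; d: 1; e: 1; a [bound]: 0; n [bound]: 1; c [bound]: 0; b1 [bound]: 0
left-to-right use order: n, d, e, b
typing: ill-typed: argument of type Int where Str is required
all disciplines: ordered ✗; linear ✗; affine ✗; relevant ✗; unrestricted ✗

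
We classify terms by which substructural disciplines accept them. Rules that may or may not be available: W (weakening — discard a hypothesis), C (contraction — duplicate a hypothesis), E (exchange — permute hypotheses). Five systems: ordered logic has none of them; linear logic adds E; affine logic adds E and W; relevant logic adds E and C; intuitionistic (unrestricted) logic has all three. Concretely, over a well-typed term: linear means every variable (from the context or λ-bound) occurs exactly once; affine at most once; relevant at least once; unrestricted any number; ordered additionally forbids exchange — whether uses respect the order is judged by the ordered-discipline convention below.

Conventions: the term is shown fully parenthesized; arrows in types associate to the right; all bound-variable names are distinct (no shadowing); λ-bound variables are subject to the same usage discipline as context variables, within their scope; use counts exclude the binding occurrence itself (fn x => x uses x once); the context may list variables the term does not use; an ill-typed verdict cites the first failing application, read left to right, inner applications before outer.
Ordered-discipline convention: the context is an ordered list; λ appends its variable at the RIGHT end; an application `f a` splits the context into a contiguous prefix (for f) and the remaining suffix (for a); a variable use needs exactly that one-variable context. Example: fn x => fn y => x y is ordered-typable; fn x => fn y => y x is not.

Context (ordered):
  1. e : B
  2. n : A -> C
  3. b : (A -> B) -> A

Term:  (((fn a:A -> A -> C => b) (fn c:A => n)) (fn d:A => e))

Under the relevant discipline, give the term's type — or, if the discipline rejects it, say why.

not well-typed under relevant — a, c, d left unused
use counts: e ×1, n ×1, b ×1, a [bound] ×0, c [bound] ×0, d [bound] ×0
order of uses: b, n, e
typing: well-typed at A
per-discipline verdicts: ordered ✗ | linear ✗ | affine ✓ | relevant ✗ | unrestricted ✓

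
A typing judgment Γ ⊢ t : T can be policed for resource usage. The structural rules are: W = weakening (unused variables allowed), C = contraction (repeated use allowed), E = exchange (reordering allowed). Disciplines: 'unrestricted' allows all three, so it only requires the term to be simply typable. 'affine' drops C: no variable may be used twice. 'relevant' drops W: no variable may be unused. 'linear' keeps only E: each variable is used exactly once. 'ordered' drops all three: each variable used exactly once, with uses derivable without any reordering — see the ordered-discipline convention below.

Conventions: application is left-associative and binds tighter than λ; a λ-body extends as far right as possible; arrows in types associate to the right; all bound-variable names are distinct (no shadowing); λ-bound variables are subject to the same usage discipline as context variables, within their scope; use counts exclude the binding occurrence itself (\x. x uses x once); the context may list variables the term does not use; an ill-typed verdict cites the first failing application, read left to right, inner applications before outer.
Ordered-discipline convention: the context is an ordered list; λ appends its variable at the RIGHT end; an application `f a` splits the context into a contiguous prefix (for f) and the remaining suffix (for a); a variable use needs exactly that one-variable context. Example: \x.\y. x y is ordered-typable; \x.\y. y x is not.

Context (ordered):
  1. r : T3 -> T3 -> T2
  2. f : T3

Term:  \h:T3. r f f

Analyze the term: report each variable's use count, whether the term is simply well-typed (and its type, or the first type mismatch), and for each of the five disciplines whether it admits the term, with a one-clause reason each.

usage: r: 1×; f: 2×; h (λ-bound): 0×
uses in reading order: r, f, f
typing: well-typed at T3 -> T2
ordered ✗ (needs contraction — f ×2; h never used (weakening))
linear ✗ (needs contraction — f ×2; h never used (weakening))
affine ✗ (needs contraction — f ×2)
relevant ✗ (h never used (weakening))
unrestricted ✓ (simply typable at T3 -> T2; W, C, E all held)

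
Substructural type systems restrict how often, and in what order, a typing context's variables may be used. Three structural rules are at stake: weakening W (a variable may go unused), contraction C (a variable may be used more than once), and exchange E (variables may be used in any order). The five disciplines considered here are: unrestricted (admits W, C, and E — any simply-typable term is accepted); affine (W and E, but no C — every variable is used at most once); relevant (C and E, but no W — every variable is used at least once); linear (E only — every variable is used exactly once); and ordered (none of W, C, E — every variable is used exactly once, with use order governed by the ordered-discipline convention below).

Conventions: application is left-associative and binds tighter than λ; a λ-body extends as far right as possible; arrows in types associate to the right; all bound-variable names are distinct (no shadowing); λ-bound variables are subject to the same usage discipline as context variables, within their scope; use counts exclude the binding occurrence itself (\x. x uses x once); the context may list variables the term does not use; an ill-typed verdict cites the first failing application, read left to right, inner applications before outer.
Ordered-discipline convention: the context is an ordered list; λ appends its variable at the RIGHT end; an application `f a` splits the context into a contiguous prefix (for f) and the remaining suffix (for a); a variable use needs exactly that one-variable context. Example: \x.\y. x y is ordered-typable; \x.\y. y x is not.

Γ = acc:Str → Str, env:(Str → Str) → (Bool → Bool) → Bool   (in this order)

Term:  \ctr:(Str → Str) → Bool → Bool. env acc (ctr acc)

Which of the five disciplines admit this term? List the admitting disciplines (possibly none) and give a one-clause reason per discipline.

accepted by: relevant, unrestricted
variable uses: acc: 2; env: 1; ctr (bound): 1
use order (left to right): env, acc, ctr, acc
typing: well-typed at ((Str → Str) → Bool → Bool) → Bool
ordered: ✗ — acc ×2 used more than once (contraction)
linear: ✗ — acc ×2 used more than once (contraction)
affine: ✗ — acc ×2 used more than once (contraction)
relevant: ✓ — every one of acc, env, ctr appears
unrestricted: ✓ — typability at ((Str → Str) → Bool → Bool) → Bool is all that's needed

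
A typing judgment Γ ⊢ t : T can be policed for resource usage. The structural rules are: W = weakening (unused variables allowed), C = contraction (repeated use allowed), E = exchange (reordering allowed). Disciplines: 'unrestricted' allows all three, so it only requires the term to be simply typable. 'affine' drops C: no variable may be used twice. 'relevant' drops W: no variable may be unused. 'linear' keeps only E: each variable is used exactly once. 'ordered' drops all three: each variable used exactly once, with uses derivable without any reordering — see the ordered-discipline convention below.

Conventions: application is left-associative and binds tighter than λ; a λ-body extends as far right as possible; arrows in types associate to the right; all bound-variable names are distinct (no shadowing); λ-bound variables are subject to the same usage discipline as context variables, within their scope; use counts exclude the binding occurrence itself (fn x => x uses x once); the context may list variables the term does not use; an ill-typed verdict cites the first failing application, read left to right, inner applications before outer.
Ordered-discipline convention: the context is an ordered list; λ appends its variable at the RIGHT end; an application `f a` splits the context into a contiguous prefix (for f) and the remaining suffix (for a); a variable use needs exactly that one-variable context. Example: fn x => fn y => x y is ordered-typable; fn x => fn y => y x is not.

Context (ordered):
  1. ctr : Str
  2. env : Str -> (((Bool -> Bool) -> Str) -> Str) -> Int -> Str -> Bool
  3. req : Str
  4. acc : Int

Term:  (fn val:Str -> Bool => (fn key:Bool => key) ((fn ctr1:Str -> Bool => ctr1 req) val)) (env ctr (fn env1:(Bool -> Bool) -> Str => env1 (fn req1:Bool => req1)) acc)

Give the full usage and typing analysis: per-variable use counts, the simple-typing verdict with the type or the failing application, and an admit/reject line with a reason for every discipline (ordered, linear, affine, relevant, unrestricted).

counts: ctr=1; env=1; req=1; acc=1; val (λ-bound)=1; key (λ-bound)=1; ctr1 (λ-bound)=1; env1 (λ-bound)=1; req1 (λ-bound)=1
left-to-right use order: key, ctr1, req, val, env, ctr, env1, req1, acc
typing: well-typed — term : Bool
ordered: ✗, no contiguous prefix/suffix split fits key, ctr1, req, val, env, ctr, env1, req1, acc
linear: ✓, each of ctr, env, req, acc, val, key, ctr1, env1, req1 used exactly once
affine: ✓, none of ctr, env, req, acc, val, key, ctr1, env1, req1 used more than once
relevant: ✓, none of ctr, env, req, acc, val, key, ctr1, env1, req1 goes unused
unrestricted: ✓, simply typable at Bool; W, C, E all held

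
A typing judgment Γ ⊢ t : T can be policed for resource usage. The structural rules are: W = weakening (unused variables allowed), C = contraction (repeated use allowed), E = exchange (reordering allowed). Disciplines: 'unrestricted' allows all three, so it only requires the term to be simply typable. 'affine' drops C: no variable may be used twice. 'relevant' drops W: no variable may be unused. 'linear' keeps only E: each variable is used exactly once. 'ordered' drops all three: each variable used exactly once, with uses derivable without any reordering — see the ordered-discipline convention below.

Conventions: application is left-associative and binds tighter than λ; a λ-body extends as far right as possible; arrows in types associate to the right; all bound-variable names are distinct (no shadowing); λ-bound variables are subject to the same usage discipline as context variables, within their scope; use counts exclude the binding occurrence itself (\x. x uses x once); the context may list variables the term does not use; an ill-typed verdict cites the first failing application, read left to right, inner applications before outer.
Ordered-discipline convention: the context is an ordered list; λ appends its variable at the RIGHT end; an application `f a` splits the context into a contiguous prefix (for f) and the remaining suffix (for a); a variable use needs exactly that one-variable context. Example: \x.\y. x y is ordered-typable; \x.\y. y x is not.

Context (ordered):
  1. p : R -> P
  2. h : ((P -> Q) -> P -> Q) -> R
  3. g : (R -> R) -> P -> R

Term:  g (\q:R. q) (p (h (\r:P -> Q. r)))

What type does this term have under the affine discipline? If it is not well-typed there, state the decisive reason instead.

term : R
counts: p: 1, h: 1, g: 1, q (bound): 1, r (bound): 1
left-to-right use order: g, q, p, h, r
typing: well-typed at R
per-discipline verdicts: ordered ✗; linear ✓; affine ✓; relevant ✓; unrestricted ✓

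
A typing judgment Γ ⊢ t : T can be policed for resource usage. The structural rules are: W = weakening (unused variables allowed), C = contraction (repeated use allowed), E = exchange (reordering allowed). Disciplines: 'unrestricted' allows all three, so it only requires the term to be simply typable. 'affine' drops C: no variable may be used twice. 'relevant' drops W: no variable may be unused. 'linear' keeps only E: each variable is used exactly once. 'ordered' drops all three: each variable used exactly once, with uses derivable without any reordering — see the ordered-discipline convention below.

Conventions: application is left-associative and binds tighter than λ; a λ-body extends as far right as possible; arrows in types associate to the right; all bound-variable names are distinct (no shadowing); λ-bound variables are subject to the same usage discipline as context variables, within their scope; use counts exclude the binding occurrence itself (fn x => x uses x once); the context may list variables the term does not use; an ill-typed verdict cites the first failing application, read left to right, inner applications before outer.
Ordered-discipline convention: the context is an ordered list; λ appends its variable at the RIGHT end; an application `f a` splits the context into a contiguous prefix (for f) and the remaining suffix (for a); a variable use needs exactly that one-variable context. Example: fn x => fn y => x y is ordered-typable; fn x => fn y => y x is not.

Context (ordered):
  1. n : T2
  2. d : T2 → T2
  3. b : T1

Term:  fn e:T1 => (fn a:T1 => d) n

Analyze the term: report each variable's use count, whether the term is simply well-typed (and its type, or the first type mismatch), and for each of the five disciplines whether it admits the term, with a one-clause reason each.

counts: n=1; d=1; b=0; e (bound)=0; a (bound)=0
use order (left to right): d, n
typing: ill-typed: argument of type T2 where T1 is required
ordered: ✗, not simply typable
linear: ✗, fails simple typing
affine: ✗, a type mismatch blocks all five
relevant: ✗, the type mismatch rejects it
unrestricted: ✗, not simply typable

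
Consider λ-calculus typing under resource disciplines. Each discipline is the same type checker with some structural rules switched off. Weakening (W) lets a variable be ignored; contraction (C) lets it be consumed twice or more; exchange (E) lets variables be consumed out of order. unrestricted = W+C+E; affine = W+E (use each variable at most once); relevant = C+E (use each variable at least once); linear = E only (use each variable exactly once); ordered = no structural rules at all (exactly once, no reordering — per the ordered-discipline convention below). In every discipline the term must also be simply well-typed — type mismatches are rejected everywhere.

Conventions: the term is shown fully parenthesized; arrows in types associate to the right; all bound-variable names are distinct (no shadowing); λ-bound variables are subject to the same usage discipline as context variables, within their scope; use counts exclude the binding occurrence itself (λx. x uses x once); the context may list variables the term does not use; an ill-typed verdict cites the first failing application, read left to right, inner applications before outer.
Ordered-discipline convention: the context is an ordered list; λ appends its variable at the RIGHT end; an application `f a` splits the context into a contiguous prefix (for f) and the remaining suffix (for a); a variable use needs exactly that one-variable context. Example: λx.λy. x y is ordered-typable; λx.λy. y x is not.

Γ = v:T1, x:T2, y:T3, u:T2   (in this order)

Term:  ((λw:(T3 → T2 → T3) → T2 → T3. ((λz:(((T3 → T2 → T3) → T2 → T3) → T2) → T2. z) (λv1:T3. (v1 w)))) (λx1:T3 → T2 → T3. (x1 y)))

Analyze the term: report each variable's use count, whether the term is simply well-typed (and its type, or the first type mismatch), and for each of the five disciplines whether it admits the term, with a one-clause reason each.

use counts: v ×0; x ×0; y ×1; u ×0; w (bound) ×1; z (bound) ×1; v1 (bound) ×1; x1 (bound) ×1
order of uses: z, v1, w, x1, y
typing: ill-typed: applying a non-function (T3)
ordered: ✗, a type mismatch blocks all five
linear: ✗, the type mismatch rejects it
affine: ✗, not simply typable
relevant: ✗, fails simple typing
unrestricted: ✗, a type mismatch blocks all five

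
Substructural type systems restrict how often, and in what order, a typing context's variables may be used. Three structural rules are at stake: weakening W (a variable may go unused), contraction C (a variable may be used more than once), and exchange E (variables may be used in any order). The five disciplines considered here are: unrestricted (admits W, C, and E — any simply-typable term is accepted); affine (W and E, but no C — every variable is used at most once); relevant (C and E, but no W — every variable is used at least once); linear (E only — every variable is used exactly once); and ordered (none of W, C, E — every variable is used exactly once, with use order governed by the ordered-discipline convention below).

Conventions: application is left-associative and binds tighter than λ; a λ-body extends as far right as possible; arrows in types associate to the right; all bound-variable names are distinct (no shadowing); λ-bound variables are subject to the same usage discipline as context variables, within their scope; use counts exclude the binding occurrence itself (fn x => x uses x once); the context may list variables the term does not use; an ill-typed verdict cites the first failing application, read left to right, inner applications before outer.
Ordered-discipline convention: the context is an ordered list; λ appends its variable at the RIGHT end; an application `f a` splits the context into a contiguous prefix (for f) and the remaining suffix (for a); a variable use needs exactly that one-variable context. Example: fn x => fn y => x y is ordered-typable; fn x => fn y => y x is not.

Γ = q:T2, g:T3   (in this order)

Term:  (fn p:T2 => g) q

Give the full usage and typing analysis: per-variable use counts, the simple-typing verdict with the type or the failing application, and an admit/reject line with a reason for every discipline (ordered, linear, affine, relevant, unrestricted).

usage: q: 1×; g: 1×; p [bound]: 0×
order of uses: g, q
typing: ✓ — T3
ordered ✗ (unused: p — weakening required)
linear ✗ (unused: p — weakening required)
affine ✓ (q, g, p: no repeats, contraction unneeded)
relevant ✗ (unused: p — weakening required)
unrestricted ✓ (type-checks (T3) and nothing is barred)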